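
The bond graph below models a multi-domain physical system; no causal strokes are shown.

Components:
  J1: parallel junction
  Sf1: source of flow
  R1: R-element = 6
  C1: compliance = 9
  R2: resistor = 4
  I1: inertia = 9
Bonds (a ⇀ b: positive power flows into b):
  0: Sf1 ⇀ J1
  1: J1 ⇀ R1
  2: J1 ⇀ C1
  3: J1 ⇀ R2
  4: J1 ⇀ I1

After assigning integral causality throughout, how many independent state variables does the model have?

β0 |Sf1  (Sf1: flow source, stroke at near end)
β2 |J1  (C1 integral (e out))
β1 |R1  (J1 effort already set via bond 2)
β3 |R2  (0-jn J1 has e-setter on 2)
β4 |I1  (J1: bond 2 brought effort, rest push out)

2  (C1, I1 all integral)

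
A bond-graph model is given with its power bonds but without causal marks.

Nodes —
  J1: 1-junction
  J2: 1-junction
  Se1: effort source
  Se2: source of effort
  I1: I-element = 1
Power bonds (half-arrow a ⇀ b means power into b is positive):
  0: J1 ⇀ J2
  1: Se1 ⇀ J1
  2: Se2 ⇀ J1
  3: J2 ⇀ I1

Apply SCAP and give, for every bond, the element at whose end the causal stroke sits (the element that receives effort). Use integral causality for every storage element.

b1 →J1  (Se1 (Se) sets effort on bond)
b2 →J1  (Se2: effort source, stroke at far end)
b0 →J2  (only one flow-in slot at J1)
b3 →I1  (only one flow-in slot at J2)

β0 |J2
β1 |J1
β2 |J1
β3 |I1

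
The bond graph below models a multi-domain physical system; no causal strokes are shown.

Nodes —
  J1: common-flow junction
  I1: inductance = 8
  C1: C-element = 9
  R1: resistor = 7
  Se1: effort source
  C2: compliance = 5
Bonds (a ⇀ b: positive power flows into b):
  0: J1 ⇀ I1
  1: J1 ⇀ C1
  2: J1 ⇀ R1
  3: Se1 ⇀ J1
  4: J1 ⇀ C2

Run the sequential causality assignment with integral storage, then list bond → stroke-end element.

b3 stroke→J1  (Se1: effort source, stroke at far end)
b0 stroke→I1  (prefer integral on I1)
b1 stroke→J1  (J1 flow already set via bond 0)
b2 stroke→J1  (1-jn J1 has f-setter on 0)
b4 stroke→J1  (J1 flow already set via bond 0)

b0 stroke→I1
b1 stroke→J1
b2 stroke→J1
b3 stroke→J1
b4 stroke→J1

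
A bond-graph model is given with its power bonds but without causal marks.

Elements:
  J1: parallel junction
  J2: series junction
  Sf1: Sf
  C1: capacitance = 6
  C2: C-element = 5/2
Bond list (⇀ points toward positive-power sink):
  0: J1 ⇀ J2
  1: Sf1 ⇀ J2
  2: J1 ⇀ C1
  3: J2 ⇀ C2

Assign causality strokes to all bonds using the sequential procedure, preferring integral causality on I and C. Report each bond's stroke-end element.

bond 0 →J2
bond 1 →Sf1
bond 2 →J1
bond 3 →J2

#1 →Sf1  (Sf1 (Sf) sets flow on bond)
#0 →J2  (J2 flow already set via bond 1)
#3 →J2  (J2 flow already set via bond 1)
#2 →J1  (J1: last free bond brings effort in)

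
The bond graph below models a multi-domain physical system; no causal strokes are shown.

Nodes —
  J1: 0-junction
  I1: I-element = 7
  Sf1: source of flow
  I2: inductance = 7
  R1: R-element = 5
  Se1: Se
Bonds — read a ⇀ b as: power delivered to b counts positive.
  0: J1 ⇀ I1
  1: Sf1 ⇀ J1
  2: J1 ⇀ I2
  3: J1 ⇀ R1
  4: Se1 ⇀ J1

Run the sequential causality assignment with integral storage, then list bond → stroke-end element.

b0 →I1
b1 →Sf1
b2 →I2
b3 →R1
b4 →J1

β1 |Sf1  (source Sf1 imposes f)
β4 |J1  (Se1 fixes effort; stroke away)
β0 |I1  (0-jn J1 has e-setter on 4)
β2 |I2  (J1 effort already set via bond 4)
β3 |R1  (0-jn J1 has e-setter on 4)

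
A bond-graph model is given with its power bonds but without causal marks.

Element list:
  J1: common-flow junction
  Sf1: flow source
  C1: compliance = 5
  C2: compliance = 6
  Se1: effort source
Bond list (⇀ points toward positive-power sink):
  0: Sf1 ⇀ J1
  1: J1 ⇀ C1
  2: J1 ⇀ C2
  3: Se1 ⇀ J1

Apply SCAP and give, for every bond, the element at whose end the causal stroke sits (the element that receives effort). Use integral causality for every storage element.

#0 →Sf1
#1 →J1
#2 →J1
#3 →J1

β0 →Sf1  (Sf1 (Sf) sets flow on bond)
β3 →J1  (Se1 (Se) sets effort on bond)
β1 →J1  (common-f at J1 fixed by 0)
β2 →J1  (common-f at J1 fixed by 0)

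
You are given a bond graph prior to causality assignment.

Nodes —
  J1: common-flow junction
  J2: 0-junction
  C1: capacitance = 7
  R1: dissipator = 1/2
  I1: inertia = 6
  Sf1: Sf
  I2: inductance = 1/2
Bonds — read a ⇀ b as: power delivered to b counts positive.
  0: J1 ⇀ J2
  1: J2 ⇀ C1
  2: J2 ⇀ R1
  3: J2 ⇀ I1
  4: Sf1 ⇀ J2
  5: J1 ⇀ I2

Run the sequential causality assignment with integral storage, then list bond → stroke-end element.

#0 →J1
#1 →J2
#2 →R1
#3 →I1
#4 →Sf1
#5 →I2

bond 4 |Sf1  (Sf1: flow source, stroke at near end)
bond 1 |J2  (prefer integral on C1)
bond 0 |J1  (J2: bond 1 brought effort, rest push out)
bond 2 |R1  (J2: bond 1 brought effort, rest push out)
bond 3 |I1  (common-e at J2 fixed by 1)
bond 5 |I2  (J1: last free bond brings flow in)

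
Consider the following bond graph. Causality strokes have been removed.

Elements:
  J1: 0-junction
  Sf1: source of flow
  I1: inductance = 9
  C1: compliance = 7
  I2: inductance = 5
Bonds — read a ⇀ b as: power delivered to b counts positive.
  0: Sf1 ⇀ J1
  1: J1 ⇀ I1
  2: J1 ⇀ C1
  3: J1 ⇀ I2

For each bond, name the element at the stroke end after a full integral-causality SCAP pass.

#0 stroke→Sf1  (Sf1 fixes flow; stroke at Sf1)
#1 stroke→I1  (I1 integral (f out))
#2 stroke→J1  (prefer integral on C1)
#3 stroke→I2  (0-jn J1 has e-setter on 2)

bond 0 stroke at Sf1
bond 1 stroke at I1
bond 2 stroke at J1
bond 3 stroke at I2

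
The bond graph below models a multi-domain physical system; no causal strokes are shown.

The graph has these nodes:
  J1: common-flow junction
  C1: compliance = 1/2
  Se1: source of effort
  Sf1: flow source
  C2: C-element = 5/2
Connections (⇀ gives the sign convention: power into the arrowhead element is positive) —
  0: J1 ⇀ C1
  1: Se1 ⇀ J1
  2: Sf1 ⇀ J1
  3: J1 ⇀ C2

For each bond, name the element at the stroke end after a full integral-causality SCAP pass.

bond 1 stroke at J1  (Se1 (Se) sets effort on bond)
bond 2 stroke at Sf1  (Sf1: flow source, stroke at near end)
bond 0 stroke at J1  (1-jn J1 has f-setter on 2)
bond 3 stroke at J1  (1-jn J1 has f-setter on 2)

bond 0 →J1
bond 1 →J1
bond 2 →Sf1
bond 3 →J1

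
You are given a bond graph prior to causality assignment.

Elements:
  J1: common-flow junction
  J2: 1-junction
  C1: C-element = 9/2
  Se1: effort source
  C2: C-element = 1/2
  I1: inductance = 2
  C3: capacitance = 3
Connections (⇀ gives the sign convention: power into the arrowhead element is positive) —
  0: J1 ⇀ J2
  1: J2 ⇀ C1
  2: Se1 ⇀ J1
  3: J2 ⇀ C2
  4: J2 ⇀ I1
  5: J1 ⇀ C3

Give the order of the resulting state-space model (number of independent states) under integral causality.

4  (C1, C2, C3, I1 all integral)

b2 stroke→J1  (Se1 (Se) sets effort on bond)
b1 stroke→J2  (prefer integral on C1)
b3 stroke→J2  (C2 outputs effort q/C2)
b4 stroke→I1  (I1 integral (f out))
b0 stroke→J2  (1-jn J2 has f-setter on 4)
b5 stroke→J1  (common-f at J1 fixed by 0)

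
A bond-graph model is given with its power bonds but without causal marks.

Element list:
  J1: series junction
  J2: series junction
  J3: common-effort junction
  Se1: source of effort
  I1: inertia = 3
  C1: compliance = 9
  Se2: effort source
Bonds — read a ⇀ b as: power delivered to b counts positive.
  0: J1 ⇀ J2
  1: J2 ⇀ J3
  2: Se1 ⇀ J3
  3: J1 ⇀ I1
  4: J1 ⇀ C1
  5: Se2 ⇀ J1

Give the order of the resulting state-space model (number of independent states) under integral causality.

2  (C1, I1 all integral)

bond 2 |J3  (Se1 fixes effort; stroke away)
bond 5 |J1  (Se2 (Se) sets effort on bond)
bond 1 |J2  (0-jn J3 has e-setter on 2)
bond 0 |J1  (only one flow-in slot at J2)
bond 3 |I1  (I1: I, integral causality)
bond 4 |J1  (1-jn J1 has f-setter on 3)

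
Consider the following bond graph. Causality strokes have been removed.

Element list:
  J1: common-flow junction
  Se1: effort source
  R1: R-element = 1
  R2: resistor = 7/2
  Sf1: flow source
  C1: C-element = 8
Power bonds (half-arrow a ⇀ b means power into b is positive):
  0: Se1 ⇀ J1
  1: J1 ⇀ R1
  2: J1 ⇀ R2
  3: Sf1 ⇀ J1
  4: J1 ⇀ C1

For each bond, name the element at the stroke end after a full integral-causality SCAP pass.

β0 stroke at J1  (Se1: effort source, stroke at far end)
β3 stroke at Sf1  (Sf1: flow source, stroke at near end)
β1 stroke at J1  (common-f at J1 fixed by 3)
β2 stroke at J1  (common-f at J1 fixed by 3)
β4 stroke at J1  (common-f at J1 fixed by 3)

b0 stroke at J1
b1 stroke at J1
b2 stroke at J1
b3 stroke at Sf1
b4 stroke at J1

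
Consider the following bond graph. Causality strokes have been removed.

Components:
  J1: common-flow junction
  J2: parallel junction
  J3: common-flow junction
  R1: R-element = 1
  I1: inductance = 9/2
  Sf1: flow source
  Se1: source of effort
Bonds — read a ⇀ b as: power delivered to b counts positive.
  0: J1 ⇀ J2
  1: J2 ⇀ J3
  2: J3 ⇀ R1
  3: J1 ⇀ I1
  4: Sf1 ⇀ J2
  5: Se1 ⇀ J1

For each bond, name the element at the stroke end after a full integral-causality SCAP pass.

#4 →Sf1  (source Sf1 imposes f)
#5 →J1  (Se1 (Se) sets effort on bond)
#3 →I1  (I1 outputs flow p/I1)
#0 →J1  (J1: bond 3 brought flow, rest push out)
#1 →J2  (J2 needs exactly one e-in)
#2 →J3  (1-jn J3 has f-setter on 1)

#0 stroke→J1
#1 stroke→J2
#2 stroke→J3
#3 stroke→I1
#4 stroke→Sf1
#5 stroke→J1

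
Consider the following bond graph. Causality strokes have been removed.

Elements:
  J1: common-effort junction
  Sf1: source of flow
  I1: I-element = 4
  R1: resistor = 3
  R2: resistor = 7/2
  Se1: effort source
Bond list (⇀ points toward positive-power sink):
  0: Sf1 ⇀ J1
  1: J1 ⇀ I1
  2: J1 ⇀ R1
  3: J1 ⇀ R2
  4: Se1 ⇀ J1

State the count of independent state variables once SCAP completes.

#0 →Sf1  (source Sf1 imposes f)
#4 →J1  (Se1 (Se) sets effort on bond)
#1 →I1  (common-e at J1 fixed by 4)
#2 →R1  (0-jn J1 has e-setter on 4)
#3 →R2  (J1 effort already set via bond 4)

1  (I1 all integral)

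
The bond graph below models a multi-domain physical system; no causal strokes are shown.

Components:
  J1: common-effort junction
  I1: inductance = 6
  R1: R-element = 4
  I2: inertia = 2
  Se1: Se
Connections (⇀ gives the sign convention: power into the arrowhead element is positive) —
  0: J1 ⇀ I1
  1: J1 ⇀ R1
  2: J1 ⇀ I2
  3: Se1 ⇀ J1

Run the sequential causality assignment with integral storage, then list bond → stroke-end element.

bond 0 stroke at I1
bond 1 stroke at R1
bond 2 stroke at I2
bond 3 stroke at J1

#3 stroke→J1  (Se1: effort source, stroke at far end)
#0 stroke→I1  (J1 effort already set via bond 3)
#1 stroke→R1  (common-e at J1 fixed by 3)
#2 stroke→I2  (0-jn J1 has e-setter on 3)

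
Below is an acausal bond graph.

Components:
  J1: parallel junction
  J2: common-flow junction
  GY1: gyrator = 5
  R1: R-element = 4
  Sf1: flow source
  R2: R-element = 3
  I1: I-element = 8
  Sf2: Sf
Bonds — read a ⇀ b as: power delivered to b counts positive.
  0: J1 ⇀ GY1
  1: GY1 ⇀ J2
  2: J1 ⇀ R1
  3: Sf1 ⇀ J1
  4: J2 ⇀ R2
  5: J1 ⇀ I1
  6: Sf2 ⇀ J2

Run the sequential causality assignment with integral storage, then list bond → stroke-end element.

b0 stroke→J1
b1 stroke→J2
b2 stroke→R1
b3 stroke→Sf1
b4 stroke→J2
b5 stroke→I1
b6 stroke→Sf2

#3 |Sf1  (source Sf1 imposes f)
#6 |Sf2  (Sf2: flow source, stroke at near end)
#1 |J2  (J2: bond 6 brought flow, rest push out)
#4 |J2  (common-f at J2 fixed by 6)
#0 |J1  (GY GY1: same side as bond 1)
#2 |R1  (J1: bond 0 brought effort, rest push out)
#5 |I1  (0-jn J1 has e-setter on 0)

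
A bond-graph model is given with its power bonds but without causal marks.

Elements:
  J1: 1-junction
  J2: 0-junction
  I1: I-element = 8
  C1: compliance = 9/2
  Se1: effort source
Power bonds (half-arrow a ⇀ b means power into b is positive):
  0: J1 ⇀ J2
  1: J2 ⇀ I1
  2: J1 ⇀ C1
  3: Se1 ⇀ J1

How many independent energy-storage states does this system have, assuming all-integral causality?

b3 stroke→J1  (Se1 (Se) sets effort on bond)
b1 stroke→I1  (I1: I, integral causality)
b0 stroke→J2  (only one effort-in slot at J2)
b2 stroke→J1  (1-jn J1 has f-setter on 0)

2  (C1, I1 all integral)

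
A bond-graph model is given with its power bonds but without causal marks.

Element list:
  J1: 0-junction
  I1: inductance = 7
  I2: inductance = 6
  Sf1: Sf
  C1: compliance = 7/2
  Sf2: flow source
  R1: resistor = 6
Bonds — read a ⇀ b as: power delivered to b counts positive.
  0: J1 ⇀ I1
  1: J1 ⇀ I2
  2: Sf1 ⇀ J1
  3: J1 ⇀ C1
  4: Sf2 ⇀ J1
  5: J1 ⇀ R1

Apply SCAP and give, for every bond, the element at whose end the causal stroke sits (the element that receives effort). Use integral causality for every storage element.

#0 |I1
#1 |I2
#2 |Sf1
#3 |J1
#4 |Sf2
#5 |R1

β2 →Sf1  (Sf1: flow source, stroke at near end)
β4 →Sf2  (Sf2 fixes flow; stroke at Sf2)
β0 →I1  (I1: I, integral causality)
β1 →I2  (prefer integral on I2)
β3 →J1  (C1 outputs effort q/C1)
β5 →R1  (common-e at J1 fixed by 3)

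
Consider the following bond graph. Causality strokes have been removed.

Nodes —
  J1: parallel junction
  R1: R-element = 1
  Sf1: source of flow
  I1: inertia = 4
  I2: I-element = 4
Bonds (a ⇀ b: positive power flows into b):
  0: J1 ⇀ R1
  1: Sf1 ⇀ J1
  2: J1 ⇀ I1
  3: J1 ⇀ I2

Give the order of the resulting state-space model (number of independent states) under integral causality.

2  (I1, I2 all integral)

bond 1 stroke at Sf1  (Sf1 fixes flow; stroke at Sf1)
bond 2 stroke at I1  (I1 outputs flow p/I1)
bond 3 stroke at I2  (I2 outputs flow p/I2)
bond 0 stroke at J1  (only one effort-in slot at J1)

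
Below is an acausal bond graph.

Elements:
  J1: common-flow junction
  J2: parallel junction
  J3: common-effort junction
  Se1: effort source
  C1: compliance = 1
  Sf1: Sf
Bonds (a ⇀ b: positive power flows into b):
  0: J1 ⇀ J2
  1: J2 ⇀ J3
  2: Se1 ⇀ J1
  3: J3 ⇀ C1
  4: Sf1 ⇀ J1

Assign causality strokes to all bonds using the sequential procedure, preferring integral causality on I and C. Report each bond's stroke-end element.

β0 |J1
β1 |J2
β2 |J1
β3 |J3
β4 |Sf1

#2 →J1  (source Se1 imposes e)
#4 →Sf1  (Sf1 (Sf) sets flow on bond)
#0 →J1  (1-jn J1 has f-setter on 4)
#1 →J2  (closing 0-jn rule on J2)
#3 →J3  (J3: last free bond brings effort in)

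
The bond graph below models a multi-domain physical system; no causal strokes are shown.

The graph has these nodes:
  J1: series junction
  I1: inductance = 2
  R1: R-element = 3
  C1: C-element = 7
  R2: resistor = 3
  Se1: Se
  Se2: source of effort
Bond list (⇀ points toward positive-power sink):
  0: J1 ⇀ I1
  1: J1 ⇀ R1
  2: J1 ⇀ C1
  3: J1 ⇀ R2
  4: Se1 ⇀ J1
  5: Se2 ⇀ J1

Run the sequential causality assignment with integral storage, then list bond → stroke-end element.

β0 |I1
β1 |J1
β2 |J1
β3 |J1
β4 |J1
β5 |J1

bond 4 stroke at J1  (Se1 fixes effort; stroke away)
bond 5 stroke at J1  (Se2 fixes effort; stroke away)
bond 0 stroke at I1  (prefer integral on I1)
bond 1 stroke at J1  (J1: bond 0 brought flow, rest push out)
bond 2 stroke at J1  (J1 flow already set via bond 0)
bond 3 stroke at J1  (J1: bond 0 brought flow, rest push out)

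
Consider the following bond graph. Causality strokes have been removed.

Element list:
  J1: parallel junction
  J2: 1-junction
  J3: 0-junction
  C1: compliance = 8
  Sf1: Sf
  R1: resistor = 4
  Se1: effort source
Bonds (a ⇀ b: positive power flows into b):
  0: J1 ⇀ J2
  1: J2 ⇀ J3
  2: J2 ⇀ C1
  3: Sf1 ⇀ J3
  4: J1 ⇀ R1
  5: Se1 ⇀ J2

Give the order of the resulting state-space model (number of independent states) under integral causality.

#3 |Sf1  (Sf1: flow source, stroke at near end)
#5 |J2  (Se1 fixes effort; stroke away)
#1 |J3  (only one effort-in slot at J3)
#0 |J2  (J2: bond 1 brought flow, rest push out)
#2 |J2  (common-f at J2 fixed by 1)
#4 |J1  (J1: last free bond brings effort in)

1  (C1 all integral)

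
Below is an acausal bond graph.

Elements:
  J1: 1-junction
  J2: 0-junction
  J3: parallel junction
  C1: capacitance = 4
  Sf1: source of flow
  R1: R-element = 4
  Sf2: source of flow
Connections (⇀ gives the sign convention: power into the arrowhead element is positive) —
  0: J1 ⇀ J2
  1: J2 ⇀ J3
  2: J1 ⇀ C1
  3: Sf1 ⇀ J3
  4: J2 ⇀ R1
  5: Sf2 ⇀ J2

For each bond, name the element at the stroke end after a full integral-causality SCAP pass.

b3 |Sf1  (Sf1: flow source, stroke at near end)
b5 |Sf2  (Sf2 fixes flow; stroke at Sf2)
b1 |J3  (only one effort-in slot at J3)
b2 |J1  (C1: C, integral causality)
b0 |J2  (closing 1-jn rule on J1)
b4 |R1  (common-e at J2 fixed by 0)

bond 0 |J2
bond 1 |J3
bond 2 |J1
bond 3 |Sf1
bond 4 |R1
bond 5 |Sf2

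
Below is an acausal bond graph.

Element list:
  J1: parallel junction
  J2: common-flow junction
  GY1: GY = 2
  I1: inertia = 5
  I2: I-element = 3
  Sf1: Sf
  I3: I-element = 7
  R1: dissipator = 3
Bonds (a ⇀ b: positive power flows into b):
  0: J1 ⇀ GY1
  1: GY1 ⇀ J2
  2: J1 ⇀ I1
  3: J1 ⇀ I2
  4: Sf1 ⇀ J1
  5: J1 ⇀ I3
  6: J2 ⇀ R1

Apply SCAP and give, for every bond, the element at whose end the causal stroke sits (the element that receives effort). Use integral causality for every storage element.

b0 stroke→J1
b1 stroke→J2
b2 stroke→I1
b3 stroke→I2
b4 stroke→Sf1
b5 stroke→I3
b6 stroke→R1

β4 stroke→Sf1  (Sf1 fixes flow; stroke at Sf1)
β2 stroke→I1  (I1: I, integral causality)
β3 stroke→I2  (prefer integral on I2)
β5 stroke→I3  (prefer integral on I3)
β0 stroke→J1  (J1: last free bond brings effort in)
β1 stroke→J2  (through GY1, causality inverts; strokes same side of GY1)
β6 stroke→R1  (J2 needs exactly one f-in)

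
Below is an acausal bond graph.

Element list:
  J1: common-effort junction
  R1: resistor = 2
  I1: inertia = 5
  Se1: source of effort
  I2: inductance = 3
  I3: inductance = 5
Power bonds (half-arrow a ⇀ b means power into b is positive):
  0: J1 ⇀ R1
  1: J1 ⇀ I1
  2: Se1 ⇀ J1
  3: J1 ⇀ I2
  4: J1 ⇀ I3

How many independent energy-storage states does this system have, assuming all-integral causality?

b2 |J1  (Se1: effort source, stroke at far end)
b0 |R1  (J1 effort already set via bond 2)
b1 |I1  (common-e at J1 fixed by 2)
b3 |I2  (0-jn J1 has e-setter on 2)
b4 |I3  (common-e at J1 fixed by 2)

3  (I1, I2, I3 all integral)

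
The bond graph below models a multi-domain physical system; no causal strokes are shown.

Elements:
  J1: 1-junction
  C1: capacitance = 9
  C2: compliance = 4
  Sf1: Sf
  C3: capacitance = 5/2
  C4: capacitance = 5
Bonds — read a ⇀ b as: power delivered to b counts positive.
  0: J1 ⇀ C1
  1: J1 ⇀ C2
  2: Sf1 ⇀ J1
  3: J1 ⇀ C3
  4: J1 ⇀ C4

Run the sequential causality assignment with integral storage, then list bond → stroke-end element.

#0 stroke at J1
#1 stroke at J1
#2 stroke at Sf1
#3 stroke at J1
#4 stroke at J1

#2 |Sf1  (Sf1 fixes flow; stroke at Sf1)
#0 |J1  (common-f at J1 fixed by 2)
#1 |J1  (J1 flow already set via bond 2)
#3 |J1  (J1 flow already set via bond 2)
#4 |J1  (common-f at J1 fixed by 2)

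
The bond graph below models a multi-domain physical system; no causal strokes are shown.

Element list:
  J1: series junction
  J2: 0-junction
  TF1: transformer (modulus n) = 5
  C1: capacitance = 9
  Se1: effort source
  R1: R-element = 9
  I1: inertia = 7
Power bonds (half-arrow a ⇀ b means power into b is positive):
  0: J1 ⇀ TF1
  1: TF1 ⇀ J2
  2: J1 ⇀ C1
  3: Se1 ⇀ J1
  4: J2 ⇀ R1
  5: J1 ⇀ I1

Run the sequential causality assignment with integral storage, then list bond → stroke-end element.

#3 |J1  (Se1: effort source, stroke at far end)
#2 |J1  (prefer integral on C1)
#5 |I1  (prefer integral on I1)
#0 |J1  (J1 flow already set via bond 5)
#1 |TF1  (TF TF1: opposite of bond 0)
#4 |J2  (J2 needs exactly one e-in)

bond 0 →J1
bond 1 →TF1
bond 2 →J1
bond 3 →J1
bond 4 →J2
bond 5 →I1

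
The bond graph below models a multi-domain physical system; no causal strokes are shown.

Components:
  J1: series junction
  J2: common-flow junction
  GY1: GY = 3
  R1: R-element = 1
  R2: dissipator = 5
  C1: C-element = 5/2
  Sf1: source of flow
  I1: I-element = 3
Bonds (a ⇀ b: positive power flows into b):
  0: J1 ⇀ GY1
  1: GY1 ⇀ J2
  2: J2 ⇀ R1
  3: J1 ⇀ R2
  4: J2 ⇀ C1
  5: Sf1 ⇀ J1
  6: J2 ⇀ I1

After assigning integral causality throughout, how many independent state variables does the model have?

β5 →Sf1  (Sf1 (Sf) sets flow on bond)
β0 →J1  (J1: bond 5 brought flow, rest push out)
β3 →J1  (1-jn J1 has f-setter on 5)
β1 →J2  (GY GY1: same side as bond 0)
β4 →J2  (C1: C, integral causality)
β6 →I1  (I1: I, integral causality)
β2 →J2  (1-jn J2 has f-setter on 6)

2  (C1, I1 all integral)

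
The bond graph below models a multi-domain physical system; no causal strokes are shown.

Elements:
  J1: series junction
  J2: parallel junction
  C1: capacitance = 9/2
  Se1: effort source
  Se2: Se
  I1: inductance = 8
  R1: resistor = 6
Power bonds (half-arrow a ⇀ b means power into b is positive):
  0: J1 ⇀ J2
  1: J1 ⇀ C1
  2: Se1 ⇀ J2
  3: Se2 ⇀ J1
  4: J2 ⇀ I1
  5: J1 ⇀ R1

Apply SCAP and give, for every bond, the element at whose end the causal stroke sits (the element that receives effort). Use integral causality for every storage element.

bond 0 →J1
bond 1 →J1
bond 2 →J2
bond 3 →J1
bond 4 →I1
bond 5 →R1

#2 stroke at J2  (source Se1 imposes e)
#3 stroke at J1  (Se2: effort source, stroke at far end)
#0 stroke at J1  (J2: bond 2 brought effort, rest push out)
#4 stroke at I1  (J2 effort already set via bond 2)
#1 stroke at J1  (C1 integral (e out))
#5 stroke at R1  (J1: last free bond brings flow in)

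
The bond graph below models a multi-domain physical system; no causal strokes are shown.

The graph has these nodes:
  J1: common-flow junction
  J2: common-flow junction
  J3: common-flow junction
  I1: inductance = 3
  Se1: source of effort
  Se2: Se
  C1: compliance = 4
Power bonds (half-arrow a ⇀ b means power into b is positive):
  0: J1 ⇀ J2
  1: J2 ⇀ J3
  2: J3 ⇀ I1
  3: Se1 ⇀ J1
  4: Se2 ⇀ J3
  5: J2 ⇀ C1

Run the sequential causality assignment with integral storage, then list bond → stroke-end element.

β3 →J1  (Se1 (Se) sets effort on bond)
β4 →J3  (Se2 (Se) sets effort on bond)
β0 →J2  (J1 needs exactly one f-in)
β2 →I1  (I1: I, integral causality)
β1 →J3  (common-f at J3 fixed by 2)
β5 →J2  (1-jn J2 has f-setter on 1)

bond 0 →J2
bond 1 →J3
bond 2 →I1
bond 3 →J1
bond 4 →J3
bond 5 →J2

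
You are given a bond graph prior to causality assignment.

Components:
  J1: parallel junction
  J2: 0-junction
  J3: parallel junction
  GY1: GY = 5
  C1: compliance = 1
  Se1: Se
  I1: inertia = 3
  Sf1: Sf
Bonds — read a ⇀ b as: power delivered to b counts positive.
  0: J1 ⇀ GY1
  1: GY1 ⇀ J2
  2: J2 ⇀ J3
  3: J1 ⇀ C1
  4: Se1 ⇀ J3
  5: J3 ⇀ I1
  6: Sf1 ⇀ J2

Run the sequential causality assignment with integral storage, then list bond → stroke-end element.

b0 →GY1
b1 →GY1
b2 →J2
b3 →J1
b4 →J3
b5 →I1
b6 →Sf1

bond 4 →J3  (Se1 fixes effort; stroke away)
bond 6 →Sf1  (Sf1: flow source, stroke at near end)
bond 2 →J2  (common-e at J3 fixed by 4)
bond 5 →I1  (J3: bond 4 brought effort, rest push out)
bond 1 →GY1  (0-jn J2 has e-setter on 2)
bond 0 →GY1  (through GY1, causality inverts; strokes same side of GY1)
bond 3 →J1  (closing 0-jn rule on J1)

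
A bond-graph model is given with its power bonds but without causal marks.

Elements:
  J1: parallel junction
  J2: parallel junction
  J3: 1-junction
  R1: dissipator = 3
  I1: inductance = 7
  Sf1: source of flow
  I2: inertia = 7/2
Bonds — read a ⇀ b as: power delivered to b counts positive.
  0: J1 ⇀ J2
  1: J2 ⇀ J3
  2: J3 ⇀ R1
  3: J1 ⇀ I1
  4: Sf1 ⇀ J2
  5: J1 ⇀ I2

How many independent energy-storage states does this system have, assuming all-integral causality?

bond 4 →Sf1  (Sf1 (Sf) sets flow on bond)
bond 3 →I1  (I1 integral (f out))
bond 5 →I2  (I2: I, integral causality)
bond 0 →J1  (J1 needs exactly one e-in)
bond 1 →J2  (only one effort-in slot at J2)
bond 2 →J3  (J3: bond 1 brought flow, rest push out)

2  (I1, I2 all integral)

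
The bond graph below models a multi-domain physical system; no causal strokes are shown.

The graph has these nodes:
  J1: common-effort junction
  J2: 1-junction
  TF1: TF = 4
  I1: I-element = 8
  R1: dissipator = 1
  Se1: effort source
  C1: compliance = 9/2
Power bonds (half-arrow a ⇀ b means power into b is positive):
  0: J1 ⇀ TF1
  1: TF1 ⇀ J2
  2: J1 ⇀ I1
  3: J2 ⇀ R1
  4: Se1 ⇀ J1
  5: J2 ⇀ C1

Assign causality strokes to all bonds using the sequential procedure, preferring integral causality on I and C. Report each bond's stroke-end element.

β4 stroke at J1  (Se1: effort source, stroke at far end)
β0 stroke at TF1  (0-jn J1 has e-setter on 4)
β2 stroke at I1  (0-jn J1 has e-setter on 4)
β1 stroke at J2  (TF1 one-in-one-out from 0)
β5 stroke at J2  (C1 integral (e out))
β3 stroke at R1  (J2: last free bond brings flow in)

b0 stroke at TF1
b1 stroke at J2
b2 stroke at I1
b3 stroke at R1
b4 stroke at J1
b5 stroke at J2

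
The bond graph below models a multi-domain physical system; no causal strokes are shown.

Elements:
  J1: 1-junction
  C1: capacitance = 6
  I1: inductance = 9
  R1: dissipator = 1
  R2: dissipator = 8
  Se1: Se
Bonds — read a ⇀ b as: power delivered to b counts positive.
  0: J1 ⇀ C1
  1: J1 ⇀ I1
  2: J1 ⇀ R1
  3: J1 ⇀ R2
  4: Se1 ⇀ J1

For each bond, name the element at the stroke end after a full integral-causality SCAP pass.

β0 →J1
β1 →I1
β2 →J1
β3 →J1
β4 →J1

β4 stroke at J1  (source Se1 imposes e)
β0 stroke at J1  (C1: C, integral causality)
β1 stroke at I1  (I1 outputs flow p/I1)
β2 stroke at J1  (1-jn J1 has f-setter on 1)
β3 stroke at J1  (common-f at J1 fixed by 1)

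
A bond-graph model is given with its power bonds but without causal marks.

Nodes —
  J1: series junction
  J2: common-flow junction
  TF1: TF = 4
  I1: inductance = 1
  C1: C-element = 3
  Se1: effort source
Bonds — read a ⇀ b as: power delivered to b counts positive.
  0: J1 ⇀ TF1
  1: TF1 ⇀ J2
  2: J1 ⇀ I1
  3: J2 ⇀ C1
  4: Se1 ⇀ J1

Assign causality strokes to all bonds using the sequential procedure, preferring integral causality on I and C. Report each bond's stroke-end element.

bond 4 stroke at J1  (Se1 fixes effort; stroke away)
bond 2 stroke at I1  (I1 outputs flow p/I1)
bond 0 stroke at J1  (1-jn J1 has f-setter on 2)
bond 1 stroke at TF1  (through TF1, causality passes straight; one stroke at TF1)
bond 3 stroke at J2  (common-f at J2 fixed by 1)

β0 stroke→J1
β1 stroke→TF1
β2 stroke→I1
β3 stroke→J2
β4 stroke→J1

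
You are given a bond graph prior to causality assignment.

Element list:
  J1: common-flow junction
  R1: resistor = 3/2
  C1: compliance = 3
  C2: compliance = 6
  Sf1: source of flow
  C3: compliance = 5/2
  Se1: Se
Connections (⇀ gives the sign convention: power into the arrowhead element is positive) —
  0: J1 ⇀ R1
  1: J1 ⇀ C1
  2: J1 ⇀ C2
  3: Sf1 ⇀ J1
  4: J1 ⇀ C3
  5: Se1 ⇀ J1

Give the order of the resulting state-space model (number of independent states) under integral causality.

3  (C1, C2, C3 all integral)

bond 3 |Sf1  (Sf1 fixes flow; stroke at Sf1)
bond 5 |J1  (Se1: effort source, stroke at far end)
bond 0 |J1  (J1: bond 3 brought flow, rest push out)
bond 1 |J1  (common-f at J1 fixed by 3)
bond 2 |J1  (common-f at J1 fixed by 3)
bond 4 |J1  (1-jn J1 has f-setter on 3)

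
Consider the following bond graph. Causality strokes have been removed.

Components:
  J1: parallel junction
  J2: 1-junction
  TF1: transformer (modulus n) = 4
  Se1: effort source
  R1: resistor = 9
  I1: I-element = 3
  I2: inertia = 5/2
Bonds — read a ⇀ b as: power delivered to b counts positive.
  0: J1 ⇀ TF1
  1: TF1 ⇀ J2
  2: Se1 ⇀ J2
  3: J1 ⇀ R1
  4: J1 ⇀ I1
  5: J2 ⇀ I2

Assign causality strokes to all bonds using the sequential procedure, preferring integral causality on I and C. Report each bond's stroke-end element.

bond 2 |J2  (Se1 (Se) sets effort on bond)
bond 4 |I1  (I1: I, integral causality)
bond 5 |I2  (I2 integral (f out))
bond 1 |J2  (1-jn J2 has f-setter on 5)
bond 0 |TF1  (TF TF1: opposite of bond 1)
bond 3 |J1  (only one effort-in slot at J1)

#0 stroke→TF1
#1 stroke→J2
#2 stroke→J2
#3 stroke→J1
#4 stroke→I1
#5 stroke→I2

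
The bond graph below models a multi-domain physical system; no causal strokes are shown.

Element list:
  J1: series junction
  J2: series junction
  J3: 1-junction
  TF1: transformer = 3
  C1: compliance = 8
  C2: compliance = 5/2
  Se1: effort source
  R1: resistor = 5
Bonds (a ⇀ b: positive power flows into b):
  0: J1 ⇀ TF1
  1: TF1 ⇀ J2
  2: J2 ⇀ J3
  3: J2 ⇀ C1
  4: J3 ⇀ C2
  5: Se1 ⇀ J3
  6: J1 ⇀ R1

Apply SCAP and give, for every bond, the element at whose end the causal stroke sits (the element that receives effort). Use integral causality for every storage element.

bond 5 stroke→J3  (source Se1 imposes e)
bond 3 stroke→J2  (C1 integral (e out))
bond 4 stroke→J3  (C2 integral (e out))
bond 2 stroke→J2  (J3 needs exactly one f-in)
bond 1 stroke→TF1  (J2 needs exactly one f-in)
bond 0 stroke→J1  (through TF1, causality passes straight; one stroke at TF1)
bond 6 stroke→R1  (J1 needs exactly one f-in)

β0 →J1
β1 →TF1
β2 →J2
β3 →J2
β4 →J3
β5 →J3
β6 →R1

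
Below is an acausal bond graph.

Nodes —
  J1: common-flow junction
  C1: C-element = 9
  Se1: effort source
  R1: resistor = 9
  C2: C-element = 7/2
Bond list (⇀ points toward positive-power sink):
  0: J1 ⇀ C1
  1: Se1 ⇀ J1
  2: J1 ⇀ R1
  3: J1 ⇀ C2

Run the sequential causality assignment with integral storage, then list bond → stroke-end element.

#0 →J1
#1 →J1
#2 →R1
#3 →J1

b1 |J1  (Se1 (Se) sets effort on bond)
b0 |J1  (C1: C, integral causality)
b3 |J1  (C2: C, integral causality)
b2 |R1  (closing 1-jn rule on J1)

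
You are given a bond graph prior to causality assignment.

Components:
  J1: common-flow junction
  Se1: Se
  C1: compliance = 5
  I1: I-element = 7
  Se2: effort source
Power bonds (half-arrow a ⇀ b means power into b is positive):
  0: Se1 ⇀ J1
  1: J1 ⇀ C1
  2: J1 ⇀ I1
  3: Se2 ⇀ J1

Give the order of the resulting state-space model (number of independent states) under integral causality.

β0 stroke→J1  (source Se1 imposes e)
β3 stroke→J1  (Se2 (Se) sets effort on bond)
β1 stroke→J1  (prefer integral on C1)
β2 stroke→I1  (J1 needs exactly one f-in)

2  (C1, I1 all integral)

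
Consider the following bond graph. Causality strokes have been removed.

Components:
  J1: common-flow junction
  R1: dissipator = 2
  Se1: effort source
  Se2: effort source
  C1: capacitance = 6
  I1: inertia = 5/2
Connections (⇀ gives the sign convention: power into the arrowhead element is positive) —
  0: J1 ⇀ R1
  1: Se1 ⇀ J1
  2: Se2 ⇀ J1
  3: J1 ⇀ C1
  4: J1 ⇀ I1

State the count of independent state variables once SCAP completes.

β1 stroke→J1  (source Se1 imposes e)
β2 stroke→J1  (Se2: effort source, stroke at far end)
β3 stroke→J1  (C1: C, integral causality)
β4 stroke→I1  (I1: I, integral causality)
β0 stroke→J1  (common-f at J1 fixed by 4)

2  (C1, I1 all integral)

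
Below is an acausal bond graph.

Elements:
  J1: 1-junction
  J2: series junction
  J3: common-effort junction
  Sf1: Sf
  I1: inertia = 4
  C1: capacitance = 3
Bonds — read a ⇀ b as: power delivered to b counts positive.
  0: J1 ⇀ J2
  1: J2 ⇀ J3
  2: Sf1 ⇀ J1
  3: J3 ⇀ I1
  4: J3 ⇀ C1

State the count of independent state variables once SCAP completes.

2  (C1, I1 all integral)

#2 stroke→Sf1  (Sf1 (Sf) sets flow on bond)
#0 stroke→J1  (common-f at J1 fixed by 2)
#1 stroke→J2  (J2 flow already set via bond 0)
#3 stroke→I1  (I1: I, integral causality)
#4 stroke→J3  (only one effort-in slot at J3)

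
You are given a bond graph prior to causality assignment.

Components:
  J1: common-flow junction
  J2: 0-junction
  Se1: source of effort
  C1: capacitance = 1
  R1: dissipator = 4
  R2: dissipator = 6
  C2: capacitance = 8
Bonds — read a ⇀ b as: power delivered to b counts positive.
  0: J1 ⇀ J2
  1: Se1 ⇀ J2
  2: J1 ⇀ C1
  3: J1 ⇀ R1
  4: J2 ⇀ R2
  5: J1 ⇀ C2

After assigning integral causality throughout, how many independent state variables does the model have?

2  (C1, C2 all integral)

b1 |J2  (source Se1 imposes e)
b0 |J1  (0-jn J2 has e-setter on 1)
b4 |R2  (J2: bond 1 brought effort, rest push out)
b2 |J1  (C1 integral (e out))
b5 |J1  (prefer integral on C2)
b3 |R1  (J1 needs exactly one f-in)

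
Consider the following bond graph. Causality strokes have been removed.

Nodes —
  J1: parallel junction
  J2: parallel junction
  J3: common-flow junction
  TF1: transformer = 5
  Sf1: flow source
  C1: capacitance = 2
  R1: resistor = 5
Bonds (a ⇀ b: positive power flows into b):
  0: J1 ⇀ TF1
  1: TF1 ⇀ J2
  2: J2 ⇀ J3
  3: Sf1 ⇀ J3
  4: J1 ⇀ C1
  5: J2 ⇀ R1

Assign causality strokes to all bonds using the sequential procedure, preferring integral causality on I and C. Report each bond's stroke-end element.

#0 stroke→TF1
#1 stroke→J2
#2 stroke→J3
#3 stroke→Sf1
#4 stroke→J1
#5 stroke→R1

β3 stroke at Sf1  (Sf1 (Sf) sets flow on bond)
β2 stroke at J3  (J3 flow already set via bond 3)
β4 stroke at J1  (prefer integral on C1)
β0 stroke at TF1  (0-jn J1 has e-setter on 4)
β1 stroke at J2  (TF TF1: opposite of bond 0)
β5 stroke at R1  (0-jn J2 has e-setter on 1)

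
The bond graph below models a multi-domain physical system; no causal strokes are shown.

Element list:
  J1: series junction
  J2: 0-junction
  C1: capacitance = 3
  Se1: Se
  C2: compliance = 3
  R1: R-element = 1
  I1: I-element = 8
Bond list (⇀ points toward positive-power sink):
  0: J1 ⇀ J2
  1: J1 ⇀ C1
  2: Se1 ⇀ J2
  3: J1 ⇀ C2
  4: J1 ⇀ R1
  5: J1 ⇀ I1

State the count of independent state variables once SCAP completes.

3  (C1, C2, I1 all integral)

b2 stroke→J2  (Se1: effort source, stroke at far end)
b0 stroke→J1  (J2: bond 2 brought effort, rest push out)
b1 stroke→J1  (C1 integral (e out))
b3 stroke→J1  (C2 outputs effort q/C2)
b5 stroke→I1  (I1 outputs flow p/I1)
b4 stroke→J1  (J1: bond 5 brought flow, rest push out)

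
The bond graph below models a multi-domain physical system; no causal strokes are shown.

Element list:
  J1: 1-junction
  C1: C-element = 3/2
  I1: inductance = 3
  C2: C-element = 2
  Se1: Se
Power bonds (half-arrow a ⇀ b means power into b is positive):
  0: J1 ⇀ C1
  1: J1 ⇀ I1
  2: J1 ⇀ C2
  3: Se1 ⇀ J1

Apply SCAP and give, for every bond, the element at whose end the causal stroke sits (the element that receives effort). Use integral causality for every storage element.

β0 |J1
β1 |I1
β2 |J1
β3 |J1

bond 3 stroke→J1  (source Se1 imposes e)
bond 0 stroke→J1  (C1: C, integral causality)
bond 1 stroke→I1  (prefer integral on I1)
bond 2 stroke→J1  (common-f at J1 fixed by 1)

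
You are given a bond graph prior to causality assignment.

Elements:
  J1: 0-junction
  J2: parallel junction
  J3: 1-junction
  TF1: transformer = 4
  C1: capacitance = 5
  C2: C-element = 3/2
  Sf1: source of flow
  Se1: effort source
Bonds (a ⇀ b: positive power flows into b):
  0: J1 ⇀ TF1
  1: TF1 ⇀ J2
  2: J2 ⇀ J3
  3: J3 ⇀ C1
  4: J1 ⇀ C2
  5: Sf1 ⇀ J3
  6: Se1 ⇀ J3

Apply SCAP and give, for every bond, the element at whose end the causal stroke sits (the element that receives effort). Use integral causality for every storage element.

β5 |Sf1  (Sf1: flow source, stroke at near end)
β6 |J3  (Se1: effort source, stroke at far end)
β2 |J3  (J3: bond 5 brought flow, rest push out)
β3 |J3  (J3: bond 5 brought flow, rest push out)
β1 |J2  (closing 0-jn rule on J2)
β0 |TF1  (TF1 one-in-one-out from 1)
β4 |J1  (J1 needs exactly one e-in)

#0 |TF1
#1 |J2
#2 |J3
#3 |J3
#4 |J1
#5 |Sf1
#6 |J3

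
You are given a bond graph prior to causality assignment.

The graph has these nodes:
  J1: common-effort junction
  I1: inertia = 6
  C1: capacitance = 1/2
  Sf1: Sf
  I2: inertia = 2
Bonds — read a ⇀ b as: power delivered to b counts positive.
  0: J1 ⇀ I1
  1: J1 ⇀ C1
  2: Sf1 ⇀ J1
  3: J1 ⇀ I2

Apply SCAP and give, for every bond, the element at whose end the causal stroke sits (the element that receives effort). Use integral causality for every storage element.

#2 stroke at Sf1  (source Sf1 imposes f)
#0 stroke at I1  (I1 integral (f out))
#1 stroke at J1  (C1 integral (e out))
#3 stroke at I2  (J1 effort already set via bond 1)

b0 →I1
b1 →J1
b2 →Sf1
b3 →I2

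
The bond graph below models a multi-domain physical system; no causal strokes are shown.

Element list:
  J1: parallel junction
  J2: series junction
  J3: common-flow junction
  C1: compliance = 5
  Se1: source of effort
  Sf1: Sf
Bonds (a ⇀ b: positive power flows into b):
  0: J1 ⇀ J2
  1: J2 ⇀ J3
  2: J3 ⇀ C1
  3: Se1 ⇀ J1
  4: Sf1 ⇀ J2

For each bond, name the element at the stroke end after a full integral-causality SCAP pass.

#0 |J2
#1 |J2
#2 |J3
#3 |J1
#4 |Sf1

bond 3 →J1  (Se1 (Se) sets effort on bond)
bond 4 →Sf1  (Sf1: flow source, stroke at near end)
bond 0 →J2  (J1: bond 3 brought effort, rest push out)
bond 1 →J2  (1-jn J2 has f-setter on 4)
bond 2 →J3  (1-jn J3 has f-setter on 1)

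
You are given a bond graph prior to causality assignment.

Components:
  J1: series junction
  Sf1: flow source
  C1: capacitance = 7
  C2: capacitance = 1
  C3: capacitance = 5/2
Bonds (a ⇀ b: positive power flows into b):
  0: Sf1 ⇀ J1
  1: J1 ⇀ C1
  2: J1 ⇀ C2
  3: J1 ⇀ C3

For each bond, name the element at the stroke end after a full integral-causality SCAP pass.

#0 →Sf1
#1 →J1
#2 →J1
#3 →J1

#0 |Sf1  (source Sf1 imposes f)
#1 |J1  (J1: bond 0 brought flow, rest push out)
#2 |J1  (J1 flow already set via bond 0)
#3 |J1  (common-f at J1 fixed by 0)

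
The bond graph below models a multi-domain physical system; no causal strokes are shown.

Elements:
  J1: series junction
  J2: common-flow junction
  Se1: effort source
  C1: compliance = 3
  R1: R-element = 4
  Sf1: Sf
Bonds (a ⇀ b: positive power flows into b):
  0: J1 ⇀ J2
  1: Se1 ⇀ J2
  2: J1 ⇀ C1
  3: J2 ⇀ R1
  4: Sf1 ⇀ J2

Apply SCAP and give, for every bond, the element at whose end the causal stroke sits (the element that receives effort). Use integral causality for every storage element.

bond 0 →J2
bond 1 →J2
bond 2 →J1
bond 3 →J2
bond 4 →Sf1

bond 1 stroke→J2  (Se1: effort source, stroke at far end)
bond 4 stroke→Sf1  (Sf1 (Sf) sets flow on bond)
bond 0 stroke→J2  (1-jn J2 has f-setter on 4)
bond 3 stroke→J2  (J2: bond 4 brought flow, rest push out)
bond 2 stroke→J1  (common-f at J1 fixed by 0)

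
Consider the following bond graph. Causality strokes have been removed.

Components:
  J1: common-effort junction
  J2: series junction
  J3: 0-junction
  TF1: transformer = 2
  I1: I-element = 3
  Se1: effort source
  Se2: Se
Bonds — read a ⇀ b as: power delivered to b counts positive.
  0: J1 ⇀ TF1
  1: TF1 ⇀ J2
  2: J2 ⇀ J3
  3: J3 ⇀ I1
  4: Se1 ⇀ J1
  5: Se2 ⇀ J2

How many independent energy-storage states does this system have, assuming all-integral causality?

1  (I1 all integral)

#4 stroke at J1  (Se1 (Se) sets effort on bond)
#5 stroke at J2  (Se2 (Se) sets effort on bond)
#0 stroke at TF1  (J1: bond 4 brought effort, rest push out)
#1 stroke at J2  (TF1 one-in-one-out from 0)
#2 stroke at J3  (closing 1-jn rule on J2)
#3 stroke at I1  (0-jn J3 has e-setter on 2)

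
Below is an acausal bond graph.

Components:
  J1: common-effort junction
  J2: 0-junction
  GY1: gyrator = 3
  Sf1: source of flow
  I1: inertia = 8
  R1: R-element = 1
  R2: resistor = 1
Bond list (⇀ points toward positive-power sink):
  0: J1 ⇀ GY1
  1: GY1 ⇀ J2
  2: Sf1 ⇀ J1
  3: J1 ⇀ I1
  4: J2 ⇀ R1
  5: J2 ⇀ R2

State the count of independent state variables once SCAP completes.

bond 2 stroke→Sf1  (source Sf1 imposes f)
bond 3 stroke→I1  (I1 integral (f out))
bond 0 stroke→J1  (J1: last free bond brings effort in)
bond 1 stroke→J2  (GY GY1: same side as bond 0)
bond 4 stroke→R1  (J2: bond 1 brought effort, rest push out)
bond 5 stroke→R2  (common-e at J2 fixed by 1)

1  (I1 all integral)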